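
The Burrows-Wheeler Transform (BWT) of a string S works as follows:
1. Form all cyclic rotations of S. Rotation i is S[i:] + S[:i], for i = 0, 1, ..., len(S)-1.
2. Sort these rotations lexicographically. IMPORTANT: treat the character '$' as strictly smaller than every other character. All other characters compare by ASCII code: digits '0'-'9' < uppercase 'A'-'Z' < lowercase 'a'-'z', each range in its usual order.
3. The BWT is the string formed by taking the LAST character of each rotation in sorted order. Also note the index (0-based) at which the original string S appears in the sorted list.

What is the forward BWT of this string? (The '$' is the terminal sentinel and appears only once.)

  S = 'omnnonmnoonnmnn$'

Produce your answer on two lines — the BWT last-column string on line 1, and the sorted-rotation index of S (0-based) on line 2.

Answer: nnonnnomomnm$non
12

Derivation:
All 16 rotations (rotation i = S[i:]+S[:i]):
  rot[0] = omnnonmnoonnmnn$
  rot[1] = mnnonmnoonnmnn$o
  rot[2] = nnonmnoonnmnn$om
  rot[3] = nonmnoonnmnn$omn
  rot[4] = onmnoonnmnn$omnn
  rot[5] = nmnoonnmnn$omnno
  rot[6] = mnoonnmnn$omnnon
  rot[7] = noonnmnn$omnnonm
  rot[8] = oonnmnn$omnnonmn
  rot[9] = onnmnn$omnnonmno
  rot[10] = nnmnn$omnnonmnoo
  rot[11] = nmnn$omnnonmnoon
  rot[12] = mnn$omnnonmnoonn
  rot[13] = nn$omnnonmnoonnm
  rot[14] = n$omnnonmnoonnmn
  rot[15] = $omnnonmnoonnmnn
Sorted (with $ < everything):
  sorted[0] = $omnnonmnoonnmnn  (last char: 'n')
  sorted[1] = mnn$omnnonmnoonn  (last char: 'n')
  sorted[2] = mnnonmnoonnmnn$o  (last char: 'o')
  sorted[3] = mnoonnmnn$omnnon  (last char: 'n')
  sorted[4] = n$omnnonmnoonnmn  (last char: 'n')
  sorted[5] = nmnn$omnnonmnoon  (last char: 'n')
  sorted[6] = nmnoonnmnn$omnno  (last char: 'o')
  sorted[7] = nn$omnnonmnoonnm  (last char: 'm')
  sorted[8] = nnmnn$omnnonmnoo  (last char: 'o')
  sorted[9] = nnonmnoonnmnn$om  (last char: 'm')
  sorted[10] = nonmnoonnmnn$omn  (last char: 'n')
  sorted[11] = noonnmnn$omnnonm  (last char: 'm')
  sorted[12] = omnnonmnoonnmnn$  (last char: '$')
  sorted[13] = onmnoonnmnn$omnn  (last char: 'n')
  sorted[14] = onnmnn$omnnonmno  (last char: 'o')
  sorted[15] = oonnmnn$omnnonmn  (last char: 'n')
Last column: nnonnnomomnm$non
Original string S is at sorted index 12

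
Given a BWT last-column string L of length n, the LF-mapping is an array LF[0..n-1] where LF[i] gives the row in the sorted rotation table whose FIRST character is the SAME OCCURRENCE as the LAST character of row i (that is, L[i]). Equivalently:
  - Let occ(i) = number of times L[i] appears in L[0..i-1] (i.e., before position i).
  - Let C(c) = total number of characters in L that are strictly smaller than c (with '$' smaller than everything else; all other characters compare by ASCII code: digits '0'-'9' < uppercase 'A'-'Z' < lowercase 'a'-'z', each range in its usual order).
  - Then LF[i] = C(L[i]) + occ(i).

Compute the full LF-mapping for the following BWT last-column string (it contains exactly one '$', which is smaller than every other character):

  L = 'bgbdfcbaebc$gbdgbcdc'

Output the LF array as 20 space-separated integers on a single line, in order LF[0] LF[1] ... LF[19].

Answer: 2 17 3 12 16 8 4 1 15 5 9 0 18 6 13 19 7 10 14 11

Derivation:
Char counts: '$':1, 'a':1, 'b':6, 'c':4, 'd':3, 'e':1, 'f':1, 'g':3
C (first-col start): C('$')=0, C('a')=1, C('b')=2, C('c')=8, C('d')=12, C('e')=15, C('f')=16, C('g')=17
L[0]='b': occ=0, LF[0]=C('b')+0=2+0=2
L[1]='g': occ=0, LF[1]=C('g')+0=17+0=17
L[2]='b': occ=1, LF[2]=C('b')+1=2+1=3
L[3]='d': occ=0, LF[3]=C('d')+0=12+0=12
L[4]='f': occ=0, LF[4]=C('f')+0=16+0=16
L[5]='c': occ=0, LF[5]=C('c')+0=8+0=8
L[6]='b': occ=2, LF[6]=C('b')+2=2+2=4
L[7]='a': occ=0, LF[7]=C('a')+0=1+0=1
L[8]='e': occ=0, LF[8]=C('e')+0=15+0=15
L[9]='b': occ=3, LF[9]=C('b')+3=2+3=5
L[10]='c': occ=1, LF[10]=C('c')+1=8+1=9
L[11]='$': occ=0, LF[11]=C('$')+0=0+0=0
L[12]='g': occ=1, LF[12]=C('g')+1=17+1=18
L[13]='b': occ=4, LF[13]=C('b')+4=2+4=6
L[14]='d': occ=1, LF[14]=C('d')+1=12+1=13
L[15]='g': occ=2, LF[15]=C('g')+2=17+2=19
L[16]='b': occ=5, LF[16]=C('b')+5=2+5=7
L[17]='c': occ=2, LF[17]=C('c')+2=8+2=10
L[18]='d': occ=2, LF[18]=C('d')+2=12+2=14
L[19]='c': occ=3, LF[19]=C('c')+3=8+3=11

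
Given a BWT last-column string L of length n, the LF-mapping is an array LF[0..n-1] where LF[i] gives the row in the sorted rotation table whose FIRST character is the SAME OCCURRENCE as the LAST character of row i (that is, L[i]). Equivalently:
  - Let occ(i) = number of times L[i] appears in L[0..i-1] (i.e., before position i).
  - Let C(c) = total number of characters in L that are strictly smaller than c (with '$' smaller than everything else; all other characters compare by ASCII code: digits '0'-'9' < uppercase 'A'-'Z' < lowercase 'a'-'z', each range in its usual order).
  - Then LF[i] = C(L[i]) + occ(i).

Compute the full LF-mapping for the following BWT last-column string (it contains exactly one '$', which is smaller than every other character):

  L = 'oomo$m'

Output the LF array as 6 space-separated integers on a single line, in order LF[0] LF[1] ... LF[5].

Char counts: '$':1, 'm':2, 'o':3
C (first-col start): C('$')=0, C('m')=1, C('o')=3
L[0]='o': occ=0, LF[0]=C('o')+0=3+0=3
L[1]='o': occ=1, LF[1]=C('o')+1=3+1=4
L[2]='m': occ=0, LF[2]=C('m')+0=1+0=1
L[3]='o': occ=2, LF[3]=C('o')+2=3+2=5
L[4]='$': occ=0, LF[4]=C('$')+0=0+0=0
L[5]='m': occ=1, LF[5]=C('m')+1=1+1=2

Answer: 3 4 1 5 0 2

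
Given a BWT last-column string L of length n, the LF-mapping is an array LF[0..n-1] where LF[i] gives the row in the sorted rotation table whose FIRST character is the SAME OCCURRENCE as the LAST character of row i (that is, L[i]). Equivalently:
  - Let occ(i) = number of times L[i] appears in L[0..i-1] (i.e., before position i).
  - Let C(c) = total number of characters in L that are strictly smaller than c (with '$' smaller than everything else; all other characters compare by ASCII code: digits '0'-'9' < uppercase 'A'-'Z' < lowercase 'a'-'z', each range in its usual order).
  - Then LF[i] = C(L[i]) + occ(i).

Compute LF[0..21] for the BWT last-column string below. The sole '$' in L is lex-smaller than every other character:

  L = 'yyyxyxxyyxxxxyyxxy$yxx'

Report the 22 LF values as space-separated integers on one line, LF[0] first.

Answer: 12 13 14 1 15 2 3 16 17 4 5 6 7 18 19 8 9 20 0 21 10 11

Derivation:
Char counts: '$':1, 'x':11, 'y':10
C (first-col start): C('$')=0, C('x')=1, C('y')=12
L[0]='y': occ=0, LF[0]=C('y')+0=12+0=12
L[1]='y': occ=1, LF[1]=C('y')+1=12+1=13
L[2]='y': occ=2, LF[2]=C('y')+2=12+2=14
L[3]='x': occ=0, LF[3]=C('x')+0=1+0=1
L[4]='y': occ=3, LF[4]=C('y')+3=12+3=15
L[5]='x': occ=1, LF[5]=C('x')+1=1+1=2
L[6]='x': occ=2, LF[6]=C('x')+2=1+2=3
L[7]='y': occ=4, LF[7]=C('y')+4=12+4=16
L[8]='y': occ=5, LF[8]=C('y')+5=12+5=17
L[9]='x': occ=3, LF[9]=C('x')+3=1+3=4
L[10]='x': occ=4, LF[10]=C('x')+4=1+4=5
L[11]='x': occ=5, LF[11]=C('x')+5=1+5=6
L[12]='x': occ=6, LF[12]=C('x')+6=1+6=7
L[13]='y': occ=6, LF[13]=C('y')+6=12+6=18
L[14]='y': occ=7, LF[14]=C('y')+7=12+7=19
L[15]='x': occ=7, LF[15]=C('x')+7=1+7=8
L[16]='x': occ=8, LF[16]=C('x')+8=1+8=9
L[17]='y': occ=8, LF[17]=C('y')+8=12+8=20
L[18]='$': occ=0, LF[18]=C('$')+0=0+0=0
L[19]='y': occ=9, LF[19]=C('y')+9=12+9=21
L[20]='x': occ=9, LF[20]=C('x')+9=1+9=10
L[21]='x': occ=10, LF[21]=C('x')+10=1+10=11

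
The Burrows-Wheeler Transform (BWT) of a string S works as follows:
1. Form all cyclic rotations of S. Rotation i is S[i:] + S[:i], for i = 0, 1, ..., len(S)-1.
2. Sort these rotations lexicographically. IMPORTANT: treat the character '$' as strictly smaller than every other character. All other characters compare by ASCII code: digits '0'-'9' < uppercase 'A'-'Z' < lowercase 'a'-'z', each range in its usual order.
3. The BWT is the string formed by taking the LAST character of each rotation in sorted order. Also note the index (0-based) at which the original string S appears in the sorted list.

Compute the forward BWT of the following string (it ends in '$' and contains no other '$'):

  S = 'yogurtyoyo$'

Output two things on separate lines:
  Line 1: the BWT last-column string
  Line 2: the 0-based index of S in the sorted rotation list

Answer: ooyyyurgo$t
9

Derivation:
All 11 rotations (rotation i = S[i:]+S[:i]):
  rot[0] = yogurtyoyo$
  rot[1] = ogurtyoyo$y
  rot[2] = gurtyoyo$yo
  rot[3] = urtyoyo$yog
  rot[4] = rtyoyo$yogu
  rot[5] = tyoyo$yogur
  rot[6] = yoyo$yogurt
  rot[7] = oyo$yogurty
  rot[8] = yo$yogurtyo
  rot[9] = o$yogurtyoy
  rot[10] = $yogurtyoyo
Sorted (with $ < everything):
  sorted[0] = $yogurtyoyo  (last char: 'o')
  sorted[1] = gurtyoyo$yo  (last char: 'o')
  sorted[2] = o$yogurtyoy  (last char: 'y')
  sorted[3] = ogurtyoyo$y  (last char: 'y')
  sorted[4] = oyo$yogurty  (last char: 'y')
  sorted[5] = rtyoyo$yogu  (last char: 'u')
  sorted[6] = tyoyo$yogur  (last char: 'r')
  sorted[7] = urtyoyo$yog  (last char: 'g')
  sorted[8] = yo$yogurtyo  (last char: 'o')
  sorted[9] = yogurtyoyo$  (last char: '$')
  sorted[10] = yoyo$yogurt  (last char: 't')
Last column: ooyyyurgo$t
Original string S is at sorted index 9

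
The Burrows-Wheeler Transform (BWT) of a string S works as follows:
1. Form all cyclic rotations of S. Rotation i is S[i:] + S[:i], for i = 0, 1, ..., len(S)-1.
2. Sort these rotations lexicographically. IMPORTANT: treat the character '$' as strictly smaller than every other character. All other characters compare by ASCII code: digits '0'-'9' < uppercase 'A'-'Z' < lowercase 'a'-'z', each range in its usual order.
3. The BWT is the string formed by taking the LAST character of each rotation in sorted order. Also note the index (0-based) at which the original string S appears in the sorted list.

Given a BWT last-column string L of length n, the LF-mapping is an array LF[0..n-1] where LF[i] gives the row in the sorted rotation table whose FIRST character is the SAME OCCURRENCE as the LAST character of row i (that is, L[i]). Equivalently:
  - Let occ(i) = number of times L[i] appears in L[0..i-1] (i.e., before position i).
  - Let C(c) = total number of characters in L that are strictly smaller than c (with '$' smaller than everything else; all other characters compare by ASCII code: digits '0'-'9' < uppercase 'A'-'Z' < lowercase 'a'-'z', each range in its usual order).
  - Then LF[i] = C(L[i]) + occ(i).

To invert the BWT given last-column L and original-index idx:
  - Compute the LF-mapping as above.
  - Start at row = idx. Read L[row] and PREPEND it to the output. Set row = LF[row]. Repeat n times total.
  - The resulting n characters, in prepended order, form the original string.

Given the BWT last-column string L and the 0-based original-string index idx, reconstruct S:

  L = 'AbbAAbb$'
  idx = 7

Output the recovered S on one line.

LF mapping: 1 4 5 2 3 6 7 0
Walk LF starting at row 7, prepending L[row]:
  step 1: row=7, L[7]='$', prepend. Next row=LF[7]=0
  step 2: row=0, L[0]='A', prepend. Next row=LF[0]=1
  step 3: row=1, L[1]='b', prepend. Next row=LF[1]=4
  step 4: row=4, L[4]='A', prepend. Next row=LF[4]=3
  step 5: row=3, L[3]='A', prepend. Next row=LF[3]=2
  step 6: row=2, L[2]='b', prepend. Next row=LF[2]=5
  step 7: row=5, L[5]='b', prepend. Next row=LF[5]=6
  step 8: row=6, L[6]='b', prepend. Next row=LF[6]=7
Reversed output: bbbAAbA$

Answer: bbbAAbA$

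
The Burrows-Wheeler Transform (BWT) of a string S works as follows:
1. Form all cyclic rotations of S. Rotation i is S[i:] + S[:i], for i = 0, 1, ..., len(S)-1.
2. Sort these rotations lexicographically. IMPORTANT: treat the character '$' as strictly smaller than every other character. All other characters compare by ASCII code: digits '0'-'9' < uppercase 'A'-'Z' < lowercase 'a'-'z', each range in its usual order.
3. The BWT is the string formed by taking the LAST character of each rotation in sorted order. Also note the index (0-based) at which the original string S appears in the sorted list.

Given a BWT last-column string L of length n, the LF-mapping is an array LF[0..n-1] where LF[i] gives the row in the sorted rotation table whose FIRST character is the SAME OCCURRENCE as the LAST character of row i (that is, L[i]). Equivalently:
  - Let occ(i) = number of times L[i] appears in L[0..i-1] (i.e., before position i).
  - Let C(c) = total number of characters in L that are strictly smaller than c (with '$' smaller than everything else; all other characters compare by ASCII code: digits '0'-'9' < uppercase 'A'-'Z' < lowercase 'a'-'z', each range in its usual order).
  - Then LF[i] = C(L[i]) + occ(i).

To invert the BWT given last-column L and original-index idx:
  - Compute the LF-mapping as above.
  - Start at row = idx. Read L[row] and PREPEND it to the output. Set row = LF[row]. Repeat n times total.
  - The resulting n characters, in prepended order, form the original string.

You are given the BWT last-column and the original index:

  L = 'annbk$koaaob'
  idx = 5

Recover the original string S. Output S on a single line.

LF mapping: 1 8 9 4 6 0 7 10 2 3 11 5
Walk LF starting at row 5, prepending L[row]:
  step 1: row=5, L[5]='$', prepend. Next row=LF[5]=0
  step 2: row=0, L[0]='a', prepend. Next row=LF[0]=1
  step 3: row=1, L[1]='n', prepend. Next row=LF[1]=8
  step 4: row=8, L[8]='a', prepend. Next row=LF[8]=2
  step 5: row=2, L[2]='n', prepend. Next row=LF[2]=9
  step 6: row=9, L[9]='a', prepend. Next row=LF[9]=3
  step 7: row=3, L[3]='b', prepend. Next row=LF[3]=4
  step 8: row=4, L[4]='k', prepend. Next row=LF[4]=6
  step 9: row=6, L[6]='k', prepend. Next row=LF[6]=7
  step 10: row=7, L[7]='o', prepend. Next row=LF[7]=10
  step 11: row=10, L[10]='o', prepend. Next row=LF[10]=11
  step 12: row=11, L[11]='b', prepend. Next row=LF[11]=5
Reversed output: bookkbanana$

Answer: bookkbanana$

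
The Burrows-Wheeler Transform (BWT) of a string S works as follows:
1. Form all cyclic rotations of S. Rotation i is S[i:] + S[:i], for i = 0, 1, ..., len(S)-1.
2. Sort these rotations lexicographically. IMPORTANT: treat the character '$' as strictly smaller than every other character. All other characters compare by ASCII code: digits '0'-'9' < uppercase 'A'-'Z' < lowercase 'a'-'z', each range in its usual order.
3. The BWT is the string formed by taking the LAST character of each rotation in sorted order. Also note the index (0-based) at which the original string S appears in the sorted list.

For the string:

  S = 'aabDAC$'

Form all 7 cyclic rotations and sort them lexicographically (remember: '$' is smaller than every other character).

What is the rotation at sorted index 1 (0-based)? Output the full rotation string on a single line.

Answer: AC$aabD

Derivation:
All 7 rotations (rotation i = S[i:]+S[:i]):
  rot[0] = aabDAC$
  rot[1] = abDAC$a
  rot[2] = bDAC$aa
  rot[3] = DAC$aab
  rot[4] = AC$aabD
  rot[5] = C$aabDA
  rot[6] = $aabDAC
Sorted (with $ < everything):
  sorted[0] = $aabDAC
  sorted[1] = AC$aabD
  sorted[2] = C$aabDA
  sorted[3] = DAC$aab
  sorted[4] = aabDAC$
  sorted[5] = abDAC$a
  sorted[6] = bDAC$aa
sorted[1] = AC$aabD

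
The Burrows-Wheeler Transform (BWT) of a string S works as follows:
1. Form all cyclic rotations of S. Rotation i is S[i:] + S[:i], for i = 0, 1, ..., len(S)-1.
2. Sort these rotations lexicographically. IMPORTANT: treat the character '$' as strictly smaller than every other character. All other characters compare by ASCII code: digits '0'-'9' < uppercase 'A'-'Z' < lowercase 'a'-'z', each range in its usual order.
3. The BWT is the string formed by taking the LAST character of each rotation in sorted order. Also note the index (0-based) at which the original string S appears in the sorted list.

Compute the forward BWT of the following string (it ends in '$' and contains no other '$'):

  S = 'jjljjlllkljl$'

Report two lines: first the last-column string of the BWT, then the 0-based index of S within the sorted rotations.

Answer: l$lljjljjkllj
1

Derivation:
All 13 rotations (rotation i = S[i:]+S[:i]):
  rot[0] = jjljjlllkljl$
  rot[1] = jljjlllkljl$j
  rot[2] = ljjlllkljl$jj
  rot[3] = jjlllkljl$jjl
  rot[4] = jlllkljl$jjlj
  rot[5] = lllkljl$jjljj
  rot[6] = llkljl$jjljjl
  rot[7] = lkljl$jjljjll
  rot[8] = kljl$jjljjlll
  rot[9] = ljl$jjljjlllk
  rot[10] = jl$jjljjlllkl
  rot[11] = l$jjljjlllklj
  rot[12] = $jjljjlllkljl
Sorted (with $ < everything):
  sorted[0] = $jjljjlllkljl  (last char: 'l')
  sorted[1] = jjljjlllkljl$  (last char: '$')
  sorted[2] = jjlllkljl$jjl  (last char: 'l')
  sorted[3] = jl$jjljjlllkl  (last char: 'l')
  sorted[4] = jljjlllkljl$j  (last char: 'j')
  sorted[5] = jlllkljl$jjlj  (last char: 'j')
  sorted[6] = kljl$jjljjlll  (last char: 'l')
  sorted[7] = l$jjljjlllklj  (last char: 'j')
  sorted[8] = ljjlllkljl$jj  (last char: 'j')
  sorted[9] = ljl$jjljjlllk  (last char: 'k')
  sorted[10] = lkljl$jjljjll  (last char: 'l')
  sorted[11] = llkljl$jjljjl  (last char: 'l')
  sorted[12] = lllkljl$jjljj  (last char: 'j')
Last column: l$lljjljjkllj
Original string S is at sorted index 1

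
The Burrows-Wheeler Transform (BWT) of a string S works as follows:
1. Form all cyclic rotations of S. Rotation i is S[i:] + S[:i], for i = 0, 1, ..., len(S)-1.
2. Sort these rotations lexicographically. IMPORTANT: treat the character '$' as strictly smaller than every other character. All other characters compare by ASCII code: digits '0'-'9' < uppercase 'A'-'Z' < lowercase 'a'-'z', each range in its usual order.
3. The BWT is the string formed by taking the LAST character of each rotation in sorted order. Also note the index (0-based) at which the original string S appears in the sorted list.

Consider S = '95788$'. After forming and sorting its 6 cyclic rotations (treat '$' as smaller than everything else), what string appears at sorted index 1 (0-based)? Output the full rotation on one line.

Answer: 5788$9

Derivation:
All 6 rotations (rotation i = S[i:]+S[:i]):
  rot[0] = 95788$
  rot[1] = 5788$9
  rot[2] = 788$95
  rot[3] = 88$957
  rot[4] = 8$9578
  rot[5] = $95788
Sorted (with $ < everything):
  sorted[0] = $95788
  sorted[1] = 5788$9
  sorted[2] = 788$95
  sorted[3] = 8$9578
  sorted[4] = 88$957
  sorted[5] = 95788$
sorted[1] = 5788$9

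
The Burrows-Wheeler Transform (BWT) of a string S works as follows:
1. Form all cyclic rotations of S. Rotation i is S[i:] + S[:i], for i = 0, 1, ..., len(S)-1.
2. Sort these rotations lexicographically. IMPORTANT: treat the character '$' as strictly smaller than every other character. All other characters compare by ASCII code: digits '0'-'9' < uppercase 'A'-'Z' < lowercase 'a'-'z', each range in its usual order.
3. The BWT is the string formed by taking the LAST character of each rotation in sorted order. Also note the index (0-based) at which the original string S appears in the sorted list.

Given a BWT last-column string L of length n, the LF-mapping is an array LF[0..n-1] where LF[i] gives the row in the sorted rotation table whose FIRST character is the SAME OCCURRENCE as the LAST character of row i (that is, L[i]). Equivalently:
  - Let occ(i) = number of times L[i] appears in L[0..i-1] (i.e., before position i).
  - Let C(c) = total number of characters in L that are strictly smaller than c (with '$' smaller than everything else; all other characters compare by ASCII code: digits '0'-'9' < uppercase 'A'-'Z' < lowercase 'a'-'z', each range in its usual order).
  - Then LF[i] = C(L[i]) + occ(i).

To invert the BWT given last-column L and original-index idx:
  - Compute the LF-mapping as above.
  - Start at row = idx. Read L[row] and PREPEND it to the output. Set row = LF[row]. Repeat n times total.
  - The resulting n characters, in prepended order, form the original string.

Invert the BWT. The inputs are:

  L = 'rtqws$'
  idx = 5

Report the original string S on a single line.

Answer: wstqr$

Derivation:
LF mapping: 2 4 1 5 3 0
Walk LF starting at row 5, prepending L[row]:
  step 1: row=5, L[5]='$', prepend. Next row=LF[5]=0
  step 2: row=0, L[0]='r', prepend. Next row=LF[0]=2
  step 3: row=2, L[2]='q', prepend. Next row=LF[2]=1
  step 4: row=1, L[1]='t', prepend. Next row=LF[1]=4
  step 5: row=4, L[4]='s', prepend. Next row=LF[4]=3
  step 6: row=3, L[3]='w', prepend. Next row=LF[3]=5
Reversed output: wstqr$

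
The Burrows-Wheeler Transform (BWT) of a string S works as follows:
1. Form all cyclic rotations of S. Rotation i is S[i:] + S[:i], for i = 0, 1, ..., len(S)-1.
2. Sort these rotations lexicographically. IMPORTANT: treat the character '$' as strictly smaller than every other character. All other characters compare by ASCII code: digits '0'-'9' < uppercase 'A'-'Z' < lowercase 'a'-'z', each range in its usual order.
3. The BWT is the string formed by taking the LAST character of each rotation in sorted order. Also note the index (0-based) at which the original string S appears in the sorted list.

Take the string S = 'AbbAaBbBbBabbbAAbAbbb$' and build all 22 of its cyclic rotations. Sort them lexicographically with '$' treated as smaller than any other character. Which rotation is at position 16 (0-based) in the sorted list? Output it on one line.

All 22 rotations (rotation i = S[i:]+S[:i]):
  rot[0] = AbbAaBbBbBabbbAAbAbbb$
  rot[1] = bbAaBbBbBabbbAAbAbbb$A
  rot[2] = bAaBbBbBabbbAAbAbbb$Ab
  rot[3] = AaBbBbBabbbAAbAbbb$Abb
  rot[4] = aBbBbBabbbAAbAbbb$AbbA
  rot[5] = BbBbBabbbAAbAbbb$AbbAa
  rot[6] = bBbBabbbAAbAbbb$AbbAaB
  rot[7] = BbBabbbAAbAbbb$AbbAaBb
  rot[8] = bBabbbAAbAbbb$AbbAaBbB
  rot[9] = BabbbAAbAbbb$AbbAaBbBb
  rot[10] = abbbAAbAbbb$AbbAaBbBbB
  rot[11] = bbbAAbAbbb$AbbAaBbBbBa
  rot[12] = bbAAbAbbb$AbbAaBbBbBab
  rot[13] = bAAbAbbb$AbbAaBbBbBabb
  rot[14] = AAbAbbb$AbbAaBbBbBabbb
  rot[15] = AbAbbb$AbbAaBbBbBabbbA
  rot[16] = bAbbb$AbbAaBbBbBabbbAA
  rot[17] = Abbb$AbbAaBbBbBabbbAAb
  rot[18] = bbb$AbbAaBbBbBabbbAAbA
  rot[19] = bb$AbbAaBbBbBabbbAAbAb
  rot[20] = b$AbbAaBbBbBabbbAAbAbb
  rot[21] = $AbbAaBbBbBabbbAAbAbbb
Sorted (with $ < everything):
  sorted[0] = $AbbAaBbBbBabbbAAbAbbb
  sorted[1] = AAbAbbb$AbbAaBbBbBabbb
  sorted[2] = AaBbBbBabbbAAbAbbb$Abb
  sorted[3] = AbAbbb$AbbAaBbBbBabbbA
  sorted[4] = AbbAaBbBbBabbbAAbAbbb$
  sorted[5] = Abbb$AbbAaBbBbBabbbAAb
  sorted[6] = BabbbAAbAbbb$AbbAaBbBb
  sorted[7] = BbBabbbAAbAbbb$AbbAaBb
  sorted[8] = BbBbBabbbAAbAbbb$AbbAa
  sorted[9] = aBbBbBabbbAAbAbbb$AbbA
  sorted[10] = abbbAAbAbbb$AbbAaBbBbB
  sorted[11] = b$AbbAaBbBbBabbbAAbAbb
  sorted[12] = bAAbAbbb$AbbAaBbBbBabb
  sorted[13] = bAaBbBbBabbbAAbAbbb$Ab
  sorted[14] = bAbbb$AbbAaBbBbBabbbAA
  sorted[15] = bBabbbAAbAbbb$AbbAaBbB
  sorted[16] = bBbBabbbAAbAbbb$AbbAaB
  sorted[17] = bb$AbbAaBbBbBabbbAAbAb
  sorted[18] = bbAAbAbbb$AbbAaBbBbBab
  sorted[19] = bbAaBbBbBabbbAAbAbbb$A
  sorted[20] = bbb$AbbAaBbBbBabbbAAbA
  sorted[21] = bbbAAbAbbb$AbbAaBbBbBa
sorted[16] = bBbBabbbAAbAbbb$AbbAaB

Answer: bBbBabbbAAbAbbb$AbbAaB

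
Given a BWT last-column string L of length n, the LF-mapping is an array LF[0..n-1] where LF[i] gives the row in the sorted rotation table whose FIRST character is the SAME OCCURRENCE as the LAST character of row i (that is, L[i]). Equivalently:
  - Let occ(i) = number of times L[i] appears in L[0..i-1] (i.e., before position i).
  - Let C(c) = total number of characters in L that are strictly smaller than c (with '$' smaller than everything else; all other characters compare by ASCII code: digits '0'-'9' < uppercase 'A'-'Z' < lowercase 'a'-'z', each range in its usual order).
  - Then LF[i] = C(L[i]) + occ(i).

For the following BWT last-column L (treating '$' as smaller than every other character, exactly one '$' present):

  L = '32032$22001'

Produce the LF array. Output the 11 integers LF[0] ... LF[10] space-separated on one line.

Answer: 9 5 1 10 6 0 7 8 2 3 4

Derivation:
Char counts: '$':1, '0':3, '1':1, '2':4, '3':2
C (first-col start): C('$')=0, C('0')=1, C('1')=4, C('2')=5, C('3')=9
L[0]='3': occ=0, LF[0]=C('3')+0=9+0=9
L[1]='2': occ=0, LF[1]=C('2')+0=5+0=5
L[2]='0': occ=0, LF[2]=C('0')+0=1+0=1
L[3]='3': occ=1, LF[3]=C('3')+1=9+1=10
L[4]='2': occ=1, LF[4]=C('2')+1=5+1=6
L[5]='$': occ=0, LF[5]=C('$')+0=0+0=0
L[6]='2': occ=2, LF[6]=C('2')+2=5+2=7
L[7]='2': occ=3, LF[7]=C('2')+3=5+3=8
L[8]='0': occ=1, LF[8]=C('0')+1=1+1=2
L[9]='0': occ=2, LF[9]=C('0')+2=1+2=3
L[10]='1': occ=0, LF[10]=C('1')+0=4+0=4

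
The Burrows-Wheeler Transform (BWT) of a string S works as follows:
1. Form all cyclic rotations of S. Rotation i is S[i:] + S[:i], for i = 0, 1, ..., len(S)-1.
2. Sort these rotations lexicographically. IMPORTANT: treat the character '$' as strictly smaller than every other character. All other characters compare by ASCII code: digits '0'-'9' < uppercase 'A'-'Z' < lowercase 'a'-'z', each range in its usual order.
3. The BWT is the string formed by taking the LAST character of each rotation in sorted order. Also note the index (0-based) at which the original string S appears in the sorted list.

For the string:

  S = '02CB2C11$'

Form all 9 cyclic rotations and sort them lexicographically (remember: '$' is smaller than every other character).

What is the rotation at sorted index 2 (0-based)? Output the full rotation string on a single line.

Answer: 1$02CB2C1

Derivation:
All 9 rotations (rotation i = S[i:]+S[:i]):
  rot[0] = 02CB2C11$
  rot[1] = 2CB2C11$0
  rot[2] = CB2C11$02
  rot[3] = B2C11$02C
  rot[4] = 2C11$02CB
  rot[5] = C11$02CB2
  rot[6] = 11$02CB2C
  rot[7] = 1$02CB2C1
  rot[8] = $02CB2C11
Sorted (with $ < everything):
  sorted[0] = $02CB2C11
  sorted[1] = 02CB2C11$
  sorted[2] = 1$02CB2C1
  sorted[3] = 11$02CB2C
  sorted[4] = 2C11$02CB
  sorted[5] = 2CB2C11$0
  sorted[6] = B2C11$02C
  sorted[7] = C11$02CB2
  sorted[8] = CB2C11$02
sorted[2] = 1$02CB2C1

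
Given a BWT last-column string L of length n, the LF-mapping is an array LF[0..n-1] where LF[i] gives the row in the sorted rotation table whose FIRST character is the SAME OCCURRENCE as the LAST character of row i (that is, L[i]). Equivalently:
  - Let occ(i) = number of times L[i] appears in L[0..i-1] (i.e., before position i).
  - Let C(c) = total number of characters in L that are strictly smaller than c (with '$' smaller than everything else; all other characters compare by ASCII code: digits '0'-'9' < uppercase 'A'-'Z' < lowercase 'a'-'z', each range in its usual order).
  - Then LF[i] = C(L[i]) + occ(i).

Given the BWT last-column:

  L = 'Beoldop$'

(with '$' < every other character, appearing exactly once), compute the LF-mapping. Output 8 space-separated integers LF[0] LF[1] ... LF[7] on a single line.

Answer: 1 3 5 4 2 6 7 0

Derivation:
Char counts: '$':1, 'B':1, 'd':1, 'e':1, 'l':1, 'o':2, 'p':1
C (first-col start): C('$')=0, C('B')=1, C('d')=2, C('e')=3, C('l')=4, C('o')=5, C('p')=7
L[0]='B': occ=0, LF[0]=C('B')+0=1+0=1
L[1]='e': occ=0, LF[1]=C('e')+0=3+0=3
L[2]='o': occ=0, LF[2]=C('o')+0=5+0=5
L[3]='l': occ=0, LF[3]=C('l')+0=4+0=4
L[4]='d': occ=0, LF[4]=C('d')+0=2+0=2
L[5]='o': occ=1, LF[5]=C('o')+1=5+1=6
L[6]='p': occ=0, LF[6]=C('p')+0=7+0=7
L[7]='$': occ=0, LF[7]=C('$')+0=0+0=0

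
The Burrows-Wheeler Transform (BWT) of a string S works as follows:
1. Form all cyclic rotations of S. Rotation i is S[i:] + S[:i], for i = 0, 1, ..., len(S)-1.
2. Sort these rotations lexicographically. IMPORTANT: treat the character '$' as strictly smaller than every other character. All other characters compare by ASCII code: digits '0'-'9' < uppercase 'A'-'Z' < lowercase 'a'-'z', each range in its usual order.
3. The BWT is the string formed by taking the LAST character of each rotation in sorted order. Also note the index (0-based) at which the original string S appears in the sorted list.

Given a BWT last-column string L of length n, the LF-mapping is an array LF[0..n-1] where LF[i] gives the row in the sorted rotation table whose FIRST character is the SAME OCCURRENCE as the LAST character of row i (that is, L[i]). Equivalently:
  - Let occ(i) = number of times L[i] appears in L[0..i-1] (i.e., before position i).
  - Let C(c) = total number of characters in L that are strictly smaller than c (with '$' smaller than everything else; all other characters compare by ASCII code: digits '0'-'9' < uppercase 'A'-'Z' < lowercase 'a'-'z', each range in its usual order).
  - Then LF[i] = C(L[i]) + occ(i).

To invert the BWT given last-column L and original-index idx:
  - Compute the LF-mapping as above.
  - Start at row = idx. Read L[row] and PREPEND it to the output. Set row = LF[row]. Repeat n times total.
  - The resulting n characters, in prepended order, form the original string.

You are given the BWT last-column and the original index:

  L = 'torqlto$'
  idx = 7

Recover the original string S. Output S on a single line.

LF mapping: 6 2 5 4 1 7 3 0
Walk LF starting at row 7, prepending L[row]:
  step 1: row=7, L[7]='$', prepend. Next row=LF[7]=0
  step 2: row=0, L[0]='t', prepend. Next row=LF[0]=6
  step 3: row=6, L[6]='o', prepend. Next row=LF[6]=3
  step 4: row=3, L[3]='q', prepend. Next row=LF[3]=4
  step 5: row=4, L[4]='l', prepend. Next row=LF[4]=1
  step 6: row=1, L[1]='o', prepend. Next row=LF[1]=2
  step 7: row=2, L[2]='r', prepend. Next row=LF[2]=5
  step 8: row=5, L[5]='t', prepend. Next row=LF[5]=7
Reversed output: trolqot$

Answer: trolqot$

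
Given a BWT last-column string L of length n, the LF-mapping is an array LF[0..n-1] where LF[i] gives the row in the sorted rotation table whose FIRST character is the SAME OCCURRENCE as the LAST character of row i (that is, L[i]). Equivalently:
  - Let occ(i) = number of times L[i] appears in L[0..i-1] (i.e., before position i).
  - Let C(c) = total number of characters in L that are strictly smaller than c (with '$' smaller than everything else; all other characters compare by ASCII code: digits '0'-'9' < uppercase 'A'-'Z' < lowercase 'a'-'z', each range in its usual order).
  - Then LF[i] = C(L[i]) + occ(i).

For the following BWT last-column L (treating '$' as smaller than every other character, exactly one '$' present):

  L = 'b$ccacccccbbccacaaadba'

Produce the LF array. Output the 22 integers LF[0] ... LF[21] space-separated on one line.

Answer: 7 0 11 12 1 13 14 15 16 17 8 9 18 19 2 20 3 4 5 21 10 6

Derivation:
Char counts: '$':1, 'a':6, 'b':4, 'c':10, 'd':1
C (first-col start): C('$')=0, C('a')=1, C('b')=7, C('c')=11, C('d')=21
L[0]='b': occ=0, LF[0]=C('b')+0=7+0=7
L[1]='$': occ=0, LF[1]=C('$')+0=0+0=0
L[2]='c': occ=0, LF[2]=C('c')+0=11+0=11
L[3]='c': occ=1, LF[3]=C('c')+1=11+1=12
L[4]='a': occ=0, LF[4]=C('a')+0=1+0=1
L[5]='c': occ=2, LF[5]=C('c')+2=11+2=13
L[6]='c': occ=3, LF[6]=C('c')+3=11+3=14
L[7]='c': occ=4, LF[7]=C('c')+4=11+4=15
L[8]='c': occ=5, LF[8]=C('c')+5=11+5=16
L[9]='c': occ=6, LF[9]=C('c')+6=11+6=17
L[10]='b': occ=1, LF[10]=C('b')+1=7+1=8
L[11]='b': occ=2, LF[11]=C('b')+2=7+2=9
L[12]='c': occ=7, LF[12]=C('c')+7=11+7=18
L[13]='c': occ=8, LF[13]=C('c')+8=11+8=19
L[14]='a': occ=1, LF[14]=C('a')+1=1+1=2
L[15]='c': occ=9, LF[15]=C('c')+9=11+9=20
L[16]='a': occ=2, LF[16]=C('a')+2=1+2=3
L[17]='a': occ=3, LF[17]=C('a')+3=1+3=4
L[18]='a': occ=4, LF[18]=C('a')+4=1+4=5
L[19]='d': occ=0, LF[19]=C('d')+0=21+0=21
L[20]='b': occ=3, LF[20]=C('b')+3=7+3=10
L[21]='a': occ=5, LF[21]=C('a')+5=1+5=6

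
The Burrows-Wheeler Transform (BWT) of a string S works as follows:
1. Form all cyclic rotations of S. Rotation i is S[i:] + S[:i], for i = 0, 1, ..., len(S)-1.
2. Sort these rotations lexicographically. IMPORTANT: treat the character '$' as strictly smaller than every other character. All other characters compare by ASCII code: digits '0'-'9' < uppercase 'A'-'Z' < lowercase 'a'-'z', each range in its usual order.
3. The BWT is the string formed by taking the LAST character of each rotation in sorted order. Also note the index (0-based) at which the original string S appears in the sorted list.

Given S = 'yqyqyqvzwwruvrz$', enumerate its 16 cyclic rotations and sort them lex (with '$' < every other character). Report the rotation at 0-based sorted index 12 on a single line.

All 16 rotations (rotation i = S[i:]+S[:i]):
  rot[0] = yqyqyqvzwwruvrz$
  rot[1] = qyqyqvzwwruvrz$y
  rot[2] = yqyqvzwwruvrz$yq
  rot[3] = qyqvzwwruvrz$yqy
  rot[4] = yqvzwwruvrz$yqyq
  rot[5] = qvzwwruvrz$yqyqy
  rot[6] = vzwwruvrz$yqyqyq
  rot[7] = zwwruvrz$yqyqyqv
  rot[8] = wwruvrz$yqyqyqvz
  rot[9] = wruvrz$yqyqyqvzw
  rot[10] = ruvrz$yqyqyqvzww
  rot[11] = uvrz$yqyqyqvzwwr
  rot[12] = vrz$yqyqyqvzwwru
  rot[13] = rz$yqyqyqvzwwruv
  rot[14] = z$yqyqyqvzwwruvr
  rot[15] = $yqyqyqvzwwruvrz
Sorted (with $ < everything):
  sorted[0] = $yqyqyqvzwwruvrz
  sorted[1] = qvzwwruvrz$yqyqy
  sorted[2] = qyqvzwwruvrz$yqy
  sorted[3] = qyqyqvzwwruvrz$y
  sorted[4] = ruvrz$yqyqyqvzww
  sorted[5] = rz$yqyqyqvzwwruv
  sorted[6] = uvrz$yqyqyqvzwwr
  sorted[7] = vrz$yqyqyqvzwwru
  sorted[8] = vzwwruvrz$yqyqyq
  sorted[9] = wruvrz$yqyqyqvzw
  sorted[10] = wwruvrz$yqyqyqvz
  sorted[11] = yqvzwwruvrz$yqyq
  sorted[12] = yqyqvzwwruvrz$yq
  sorted[13] = yqyqyqvzwwruvrz$
  sorted[14] = z$yqyqyqvzwwruvr
  sorted[15] = zwwruvrz$yqyqyqv
sorted[12] = yqyqvzwwruvrz$yq

Answer: yqyqvzwwruvrz$yq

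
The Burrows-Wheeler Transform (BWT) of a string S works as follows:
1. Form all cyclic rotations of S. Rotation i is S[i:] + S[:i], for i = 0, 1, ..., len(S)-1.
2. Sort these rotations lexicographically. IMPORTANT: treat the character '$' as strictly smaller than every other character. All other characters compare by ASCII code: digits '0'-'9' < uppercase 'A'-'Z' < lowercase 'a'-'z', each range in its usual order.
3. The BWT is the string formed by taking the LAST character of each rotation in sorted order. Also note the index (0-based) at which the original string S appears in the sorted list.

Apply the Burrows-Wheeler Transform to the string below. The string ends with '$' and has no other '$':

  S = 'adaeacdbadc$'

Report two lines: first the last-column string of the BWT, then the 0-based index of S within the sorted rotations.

Answer: ce$bdddaacaa
2

Derivation:
All 12 rotations (rotation i = S[i:]+S[:i]):
  rot[0] = adaeacdbadc$
  rot[1] = daeacdbadc$a
  rot[2] = aeacdbadc$ad
  rot[3] = eacdbadc$ada
  rot[4] = acdbadc$adae
  rot[5] = cdbadc$adaea
  rot[6] = dbadc$adaeac
  rot[7] = badc$adaeacd
  rot[8] = adc$adaeacdb
  rot[9] = dc$adaeacdba
  rot[10] = c$adaeacdbad
  rot[11] = $adaeacdbadc
Sorted (with $ < everything):
  sorted[0] = $adaeacdbadc  (last char: 'c')
  sorted[1] = acdbadc$adae  (last char: 'e')
  sorted[2] = adaeacdbadc$  (last char: '$')
  sorted[3] = adc$adaeacdb  (last char: 'b')
  sorted[4] = aeacdbadc$ad  (last char: 'd')
  sorted[5] = badc$adaeacd  (last char: 'd')
  sorted[6] = c$adaeacdbad  (last char: 'd')
  sorted[7] = cdbadc$adaea  (last char: 'a')
  sorted[8] = daeacdbadc$a  (last char: 'a')
  sorted[9] = dbadc$adaeac  (last char: 'c')
  sorted[10] = dc$adaeacdba  (last char: 'a')
  sorted[11] = eacdbadc$ada  (last char: 'a')
Last column: ce$bdddaacaa
Original string S is at sorted index 2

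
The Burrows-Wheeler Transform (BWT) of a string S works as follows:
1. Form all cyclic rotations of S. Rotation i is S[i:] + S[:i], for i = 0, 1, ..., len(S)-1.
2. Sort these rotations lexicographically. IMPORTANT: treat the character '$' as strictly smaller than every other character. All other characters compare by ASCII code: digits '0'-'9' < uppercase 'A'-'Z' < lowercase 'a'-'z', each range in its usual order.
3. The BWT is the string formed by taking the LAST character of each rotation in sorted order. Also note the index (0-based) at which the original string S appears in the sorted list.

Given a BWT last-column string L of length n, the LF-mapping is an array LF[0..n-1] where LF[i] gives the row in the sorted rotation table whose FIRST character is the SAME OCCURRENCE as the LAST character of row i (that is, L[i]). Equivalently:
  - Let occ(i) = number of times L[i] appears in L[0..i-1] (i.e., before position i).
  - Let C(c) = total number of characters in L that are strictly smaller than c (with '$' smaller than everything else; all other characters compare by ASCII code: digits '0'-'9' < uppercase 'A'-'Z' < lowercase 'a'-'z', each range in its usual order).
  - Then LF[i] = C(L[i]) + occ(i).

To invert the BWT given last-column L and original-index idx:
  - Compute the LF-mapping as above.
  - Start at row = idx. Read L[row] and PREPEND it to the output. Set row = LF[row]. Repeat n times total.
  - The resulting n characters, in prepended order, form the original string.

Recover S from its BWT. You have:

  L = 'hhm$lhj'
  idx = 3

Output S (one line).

LF mapping: 1 2 6 0 5 3 4
Walk LF starting at row 3, prepending L[row]:
  step 1: row=3, L[3]='$', prepend. Next row=LF[3]=0
  step 2: row=0, L[0]='h', prepend. Next row=LF[0]=1
  step 3: row=1, L[1]='h', prepend. Next row=LF[1]=2
  step 4: row=2, L[2]='m', prepend. Next row=LF[2]=6
  step 5: row=6, L[6]='j', prepend. Next row=LF[6]=4
  step 6: row=4, L[4]='l', prepend. Next row=LF[4]=5
  step 7: row=5, L[5]='h', prepend. Next row=LF[5]=3
Reversed output: hljmhh$

Answer: hljmhh$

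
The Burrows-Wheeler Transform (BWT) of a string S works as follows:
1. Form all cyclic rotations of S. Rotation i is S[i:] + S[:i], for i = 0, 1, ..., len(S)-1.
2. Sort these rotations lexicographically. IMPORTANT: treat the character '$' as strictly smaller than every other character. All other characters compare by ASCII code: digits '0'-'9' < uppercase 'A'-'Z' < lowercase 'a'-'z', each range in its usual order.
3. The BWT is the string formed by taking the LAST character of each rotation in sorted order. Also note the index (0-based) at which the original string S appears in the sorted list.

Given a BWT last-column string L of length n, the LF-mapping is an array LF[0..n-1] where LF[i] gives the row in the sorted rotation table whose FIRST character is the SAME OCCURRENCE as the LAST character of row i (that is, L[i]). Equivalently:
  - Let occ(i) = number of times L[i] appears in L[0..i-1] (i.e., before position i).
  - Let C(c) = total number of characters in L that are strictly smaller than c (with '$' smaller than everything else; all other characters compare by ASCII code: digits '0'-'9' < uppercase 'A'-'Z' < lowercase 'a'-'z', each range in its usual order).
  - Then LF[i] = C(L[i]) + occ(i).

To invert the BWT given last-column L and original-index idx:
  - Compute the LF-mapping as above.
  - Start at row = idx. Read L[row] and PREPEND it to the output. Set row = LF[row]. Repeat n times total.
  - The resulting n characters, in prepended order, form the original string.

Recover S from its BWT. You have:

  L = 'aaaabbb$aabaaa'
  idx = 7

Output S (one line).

Answer: abaabaabbaaaa$

Derivation:
LF mapping: 1 2 3 4 10 11 12 0 5 6 13 7 8 9
Walk LF starting at row 7, prepending L[row]:
  step 1: row=7, L[7]='$', prepend. Next row=LF[7]=0
  step 2: row=0, L[0]='a', prepend. Next row=LF[0]=1
  step 3: row=1, L[1]='a', prepend. Next row=LF[1]=2
  step 4: row=2, L[2]='a', prepend. Next row=LF[2]=3
  step 5: row=3, L[3]='a', prepend. Next row=LF[3]=4
  step 6: row=4, L[4]='b', prepend. Next row=LF[4]=10
  step 7: row=10, L[10]='b', prepend. Next row=LF[10]=13
  step 8: row=13, L[13]='a', prepend. Next row=LF[13]=9
  step 9: row=9, L[9]='a', prepend. Next row=LF[9]=6
  step 10: row=6, L[6]='b', prepend. Next row=LF[6]=12
  step 11: row=12, L[12]='a', prepend. Next row=LF[12]=8
  step 12: row=8, L[8]='a', prepend. Next row=LF[8]=5
  step 13: row=5, L[5]='b', prepend. Next row=LF[5]=11
  step 14: row=11, L[11]='a', prepend. Next row=LF[11]=7
Reversed output: abaabaabbaaaa$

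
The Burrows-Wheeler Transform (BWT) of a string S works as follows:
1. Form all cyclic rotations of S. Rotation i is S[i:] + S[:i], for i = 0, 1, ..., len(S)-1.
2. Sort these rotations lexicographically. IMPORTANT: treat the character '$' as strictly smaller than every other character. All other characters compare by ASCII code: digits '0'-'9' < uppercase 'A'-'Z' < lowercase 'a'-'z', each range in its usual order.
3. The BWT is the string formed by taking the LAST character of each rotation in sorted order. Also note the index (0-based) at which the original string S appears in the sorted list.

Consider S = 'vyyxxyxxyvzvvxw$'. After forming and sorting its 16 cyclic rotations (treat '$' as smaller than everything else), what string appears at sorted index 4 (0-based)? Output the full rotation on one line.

All 16 rotations (rotation i = S[i:]+S[:i]):
  rot[0] = vyyxxyxxyvzvvxw$
  rot[1] = yyxxyxxyvzvvxw$v
  rot[2] = yxxyxxyvzvvxw$vy
  rot[3] = xxyxxyvzvvxw$vyy
  rot[4] = xyxxyvzvvxw$vyyx
  rot[5] = yxxyvzvvxw$vyyxx
  rot[6] = xxyvzvvxw$vyyxxy
  rot[7] = xyvzvvxw$vyyxxyx
  rot[8] = yvzvvxw$vyyxxyxx
  rot[9] = vzvvxw$vyyxxyxxy
  rot[10] = zvvxw$vyyxxyxxyv
  rot[11] = vvxw$vyyxxyxxyvz
  rot[12] = vxw$vyyxxyxxyvzv
  rot[13] = xw$vyyxxyxxyvzvv
  rot[14] = w$vyyxxyxxyvzvvx
  rot[15] = $vyyxxyxxyvzvvxw
Sorted (with $ < everything):
  sorted[0] = $vyyxxyxxyvzvvxw
  sorted[1] = vvxw$vyyxxyxxyvz
  sorted[2] = vxw$vyyxxyxxyvzv
  sorted[3] = vyyxxyxxyvzvvxw$
  sorted[4] = vzvvxw$vyyxxyxxy
  sorted[5] = w$vyyxxyxxyvzvvx
  sorted[6] = xw$vyyxxyxxyvzvv
  sorted[7] = xxyvzvvxw$vyyxxy
  sorted[8] = xxyxxyvzvvxw$vyy
  sorted[9] = xyvzvvxw$vyyxxyx
  sorted[10] = xyxxyvzvvxw$vyyx
  sorted[11] = yvzvvxw$vyyxxyxx
  sorted[12] = yxxyvzvvxw$vyyxx
  sorted[13] = yxxyxxyvzvvxw$vy
  sorted[14] = yyxxyxxyvzvvxw$v
  sorted[15] = zvvxw$vyyxxyxxyv
sorted[4] = vzvvxw$vyyxxyxxy

Answer: vzvvxw$vyyxxyxxy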